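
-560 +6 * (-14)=-644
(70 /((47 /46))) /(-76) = -805 /893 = -0.90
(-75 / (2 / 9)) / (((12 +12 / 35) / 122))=-53375 / 16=-3335.94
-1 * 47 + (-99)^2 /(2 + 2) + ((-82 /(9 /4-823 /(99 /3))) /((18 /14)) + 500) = 104443829 /35940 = 2906.06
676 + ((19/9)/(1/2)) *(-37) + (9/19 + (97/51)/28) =42351917/81396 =520.32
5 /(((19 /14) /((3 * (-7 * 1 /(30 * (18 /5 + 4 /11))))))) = -2695 /4142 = -0.65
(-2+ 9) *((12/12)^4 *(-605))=-4235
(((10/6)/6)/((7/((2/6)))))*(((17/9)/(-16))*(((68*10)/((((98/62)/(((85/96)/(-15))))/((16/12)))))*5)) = 19037875/72013536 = 0.26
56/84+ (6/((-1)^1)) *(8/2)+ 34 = 32/3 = 10.67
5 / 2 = 2.50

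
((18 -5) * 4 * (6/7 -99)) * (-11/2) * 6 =1178892/7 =168413.14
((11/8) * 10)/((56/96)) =165/7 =23.57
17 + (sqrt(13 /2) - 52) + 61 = 28.55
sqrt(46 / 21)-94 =-94 + sqrt(966) / 21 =-92.52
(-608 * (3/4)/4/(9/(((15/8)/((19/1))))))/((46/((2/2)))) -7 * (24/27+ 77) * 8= -7223149/1656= -4361.80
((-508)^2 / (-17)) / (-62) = 129032 / 527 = 244.84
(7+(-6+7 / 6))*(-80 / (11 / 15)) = -2600 / 11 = -236.36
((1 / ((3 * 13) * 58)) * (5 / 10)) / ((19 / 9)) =3 / 28652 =0.00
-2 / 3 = -0.67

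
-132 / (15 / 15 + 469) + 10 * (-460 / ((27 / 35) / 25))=-945876782 / 6345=-149074.35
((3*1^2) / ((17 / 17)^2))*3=9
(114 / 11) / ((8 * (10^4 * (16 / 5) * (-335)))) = -57 / 471680000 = -0.00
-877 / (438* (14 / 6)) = -877 / 1022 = -0.86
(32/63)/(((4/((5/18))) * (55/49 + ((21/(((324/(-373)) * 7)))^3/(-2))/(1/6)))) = 725760/2565955453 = 0.00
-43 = -43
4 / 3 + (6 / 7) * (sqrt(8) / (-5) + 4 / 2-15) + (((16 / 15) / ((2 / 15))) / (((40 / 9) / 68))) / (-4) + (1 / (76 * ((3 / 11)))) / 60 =-3869539 / 95760-12 * sqrt(2) / 35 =-40.89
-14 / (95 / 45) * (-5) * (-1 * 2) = -1260 / 19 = -66.32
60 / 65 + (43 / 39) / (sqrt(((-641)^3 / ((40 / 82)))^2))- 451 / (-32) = 202372131524221 / 13476357724128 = 15.02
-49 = -49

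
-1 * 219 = -219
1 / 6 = 0.17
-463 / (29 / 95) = -43985 / 29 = -1516.72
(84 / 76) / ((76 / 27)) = 567 / 1444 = 0.39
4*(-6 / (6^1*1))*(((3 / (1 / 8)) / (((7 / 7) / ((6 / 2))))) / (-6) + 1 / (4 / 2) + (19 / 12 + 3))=83 / 3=27.67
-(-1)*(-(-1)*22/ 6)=11/ 3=3.67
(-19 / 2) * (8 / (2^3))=-9.50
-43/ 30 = -1.43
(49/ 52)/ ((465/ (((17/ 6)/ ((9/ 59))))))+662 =864435787/ 1305720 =662.04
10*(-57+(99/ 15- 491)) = -5414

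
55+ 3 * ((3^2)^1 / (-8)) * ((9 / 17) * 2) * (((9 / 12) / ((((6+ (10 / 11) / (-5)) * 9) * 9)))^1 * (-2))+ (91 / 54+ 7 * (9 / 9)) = 14969201 / 235008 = 63.70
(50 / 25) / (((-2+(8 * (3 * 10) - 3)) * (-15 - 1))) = -1 / 1880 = -0.00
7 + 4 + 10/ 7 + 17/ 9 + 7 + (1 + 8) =30.32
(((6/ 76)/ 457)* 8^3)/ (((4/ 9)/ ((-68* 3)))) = -352512/ 8683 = -40.60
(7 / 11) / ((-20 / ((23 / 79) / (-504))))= 23 / 1251360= 0.00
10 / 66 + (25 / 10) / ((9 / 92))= 2545 / 99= 25.71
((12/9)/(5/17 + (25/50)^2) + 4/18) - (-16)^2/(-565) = 588098/188145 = 3.13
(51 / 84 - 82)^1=-2279 / 28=-81.39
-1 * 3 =-3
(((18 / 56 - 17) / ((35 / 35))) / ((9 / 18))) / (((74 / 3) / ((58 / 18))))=-13543 / 3108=-4.36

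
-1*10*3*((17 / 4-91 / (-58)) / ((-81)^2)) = -0.03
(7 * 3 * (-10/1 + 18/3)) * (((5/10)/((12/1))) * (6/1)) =-21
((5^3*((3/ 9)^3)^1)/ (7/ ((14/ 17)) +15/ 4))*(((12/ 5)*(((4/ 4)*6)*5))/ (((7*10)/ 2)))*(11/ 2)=4400/ 1029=4.28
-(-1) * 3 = 3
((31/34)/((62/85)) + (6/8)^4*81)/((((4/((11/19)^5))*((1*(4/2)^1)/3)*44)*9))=100744721/60852609024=0.00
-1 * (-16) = 16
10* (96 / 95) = 192 / 19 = 10.11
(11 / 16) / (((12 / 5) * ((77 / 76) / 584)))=6935 / 42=165.12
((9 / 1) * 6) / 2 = 27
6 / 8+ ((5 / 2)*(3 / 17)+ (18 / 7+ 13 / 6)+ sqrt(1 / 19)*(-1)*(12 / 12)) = 8467 / 1428 - sqrt(19) / 19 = 5.70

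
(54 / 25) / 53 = 54 / 1325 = 0.04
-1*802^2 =-643204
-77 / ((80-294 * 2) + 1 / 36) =2772 / 18287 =0.15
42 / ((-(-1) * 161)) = 0.26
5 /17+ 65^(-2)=0.29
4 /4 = 1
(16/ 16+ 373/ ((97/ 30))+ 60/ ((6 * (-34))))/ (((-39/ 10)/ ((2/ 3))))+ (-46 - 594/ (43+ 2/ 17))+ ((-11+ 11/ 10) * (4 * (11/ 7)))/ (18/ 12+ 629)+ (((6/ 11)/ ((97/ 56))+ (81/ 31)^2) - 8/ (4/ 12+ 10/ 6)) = -76.57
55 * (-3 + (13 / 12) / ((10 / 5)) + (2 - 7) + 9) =2035 / 24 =84.79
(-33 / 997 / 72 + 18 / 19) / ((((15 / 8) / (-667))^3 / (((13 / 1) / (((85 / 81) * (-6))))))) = 10628425672108192 / 120761625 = 88011615.21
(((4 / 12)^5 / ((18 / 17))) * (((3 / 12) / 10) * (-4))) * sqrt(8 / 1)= -17 * sqrt(2) / 21870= -0.00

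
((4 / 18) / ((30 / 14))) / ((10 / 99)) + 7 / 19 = 1988 / 1425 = 1.40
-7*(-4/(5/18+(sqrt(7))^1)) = -2520/2243+9072*sqrt(7)/2243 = 9.58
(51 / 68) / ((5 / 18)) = 27 / 10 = 2.70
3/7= 0.43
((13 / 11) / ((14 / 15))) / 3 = 65 / 154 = 0.42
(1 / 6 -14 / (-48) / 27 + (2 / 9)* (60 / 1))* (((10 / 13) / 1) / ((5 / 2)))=8755 / 2106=4.16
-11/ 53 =-0.21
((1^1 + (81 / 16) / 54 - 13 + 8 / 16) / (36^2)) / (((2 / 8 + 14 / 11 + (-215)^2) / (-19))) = 76285 / 21088169856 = 0.00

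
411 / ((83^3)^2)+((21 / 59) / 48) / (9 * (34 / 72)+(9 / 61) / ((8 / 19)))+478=41399611723437202193 / 86609774309181790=478.00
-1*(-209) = 209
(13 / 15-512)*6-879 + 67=-19394 / 5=-3878.80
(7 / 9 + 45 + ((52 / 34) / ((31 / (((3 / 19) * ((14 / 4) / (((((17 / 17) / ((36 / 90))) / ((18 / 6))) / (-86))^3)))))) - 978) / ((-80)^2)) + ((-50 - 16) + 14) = -398580877561 / 36046800000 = -11.06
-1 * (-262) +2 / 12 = 1573 / 6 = 262.17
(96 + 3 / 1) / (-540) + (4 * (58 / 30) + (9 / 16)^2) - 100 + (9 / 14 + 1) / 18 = -7422293 / 80640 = -92.04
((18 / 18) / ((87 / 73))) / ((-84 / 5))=-365 / 7308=-0.05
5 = 5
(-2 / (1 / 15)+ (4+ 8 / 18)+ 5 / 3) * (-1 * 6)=430 / 3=143.33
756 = 756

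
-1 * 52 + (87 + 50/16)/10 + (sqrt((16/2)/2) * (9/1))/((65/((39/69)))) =-78809/1840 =-42.83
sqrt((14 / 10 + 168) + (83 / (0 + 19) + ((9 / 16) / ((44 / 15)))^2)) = sqrt(777419228785) / 66880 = 13.18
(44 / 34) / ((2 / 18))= 198 / 17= 11.65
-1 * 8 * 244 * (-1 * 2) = 3904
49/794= 0.06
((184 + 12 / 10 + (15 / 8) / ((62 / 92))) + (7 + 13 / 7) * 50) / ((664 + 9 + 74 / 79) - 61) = 216289597 / 210151480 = 1.03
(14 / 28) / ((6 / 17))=17 / 12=1.42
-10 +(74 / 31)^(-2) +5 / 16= -208351 / 21904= -9.51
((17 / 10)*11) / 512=187 / 5120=0.04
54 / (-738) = -3 / 41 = -0.07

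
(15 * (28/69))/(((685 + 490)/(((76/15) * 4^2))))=34048/81075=0.42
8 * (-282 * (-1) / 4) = 564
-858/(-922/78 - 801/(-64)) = -2141568/1735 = -1234.33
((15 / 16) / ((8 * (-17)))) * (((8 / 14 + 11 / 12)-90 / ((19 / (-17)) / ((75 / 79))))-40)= -23916325 / 91452928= -0.26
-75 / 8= -9.38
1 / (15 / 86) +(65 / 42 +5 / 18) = 2381 / 315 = 7.56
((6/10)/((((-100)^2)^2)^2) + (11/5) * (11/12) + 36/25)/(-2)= -518500000000000009/300000000000000000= -1.73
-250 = -250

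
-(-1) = 1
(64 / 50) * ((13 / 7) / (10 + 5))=416 / 2625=0.16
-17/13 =-1.31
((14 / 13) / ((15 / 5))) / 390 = 7 / 7605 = 0.00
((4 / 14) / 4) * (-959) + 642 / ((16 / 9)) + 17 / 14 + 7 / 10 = 82471 / 280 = 294.54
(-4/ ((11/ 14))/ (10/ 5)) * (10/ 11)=-280/ 121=-2.31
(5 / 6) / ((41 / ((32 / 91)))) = 80 / 11193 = 0.01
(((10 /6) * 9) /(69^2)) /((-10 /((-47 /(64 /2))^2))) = -0.00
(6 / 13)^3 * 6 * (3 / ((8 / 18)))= 3.98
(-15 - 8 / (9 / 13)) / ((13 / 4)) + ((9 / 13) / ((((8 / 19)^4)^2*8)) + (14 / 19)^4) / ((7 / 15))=2581174224577199759 / 14325447206633472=180.18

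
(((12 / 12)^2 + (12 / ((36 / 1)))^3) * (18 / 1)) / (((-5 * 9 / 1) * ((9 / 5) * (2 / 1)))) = -28 / 243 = -0.12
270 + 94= 364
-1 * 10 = -10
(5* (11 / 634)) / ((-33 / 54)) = -45 / 317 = -0.14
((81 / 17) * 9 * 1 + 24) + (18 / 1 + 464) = 9331 / 17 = 548.88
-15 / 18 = -5 / 6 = -0.83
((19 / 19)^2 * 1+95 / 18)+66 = 1301 / 18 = 72.28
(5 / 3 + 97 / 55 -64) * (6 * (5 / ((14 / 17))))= -169898 / 77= -2206.47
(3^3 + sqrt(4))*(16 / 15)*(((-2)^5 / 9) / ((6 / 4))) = -29696 / 405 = -73.32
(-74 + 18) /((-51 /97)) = 5432 /51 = 106.51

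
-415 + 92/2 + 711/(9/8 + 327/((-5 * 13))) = -373053/677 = -551.04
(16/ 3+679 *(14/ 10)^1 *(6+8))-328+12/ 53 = 10323838/ 795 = 12985.96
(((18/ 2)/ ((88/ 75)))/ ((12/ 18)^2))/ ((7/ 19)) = 115425/ 2464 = 46.84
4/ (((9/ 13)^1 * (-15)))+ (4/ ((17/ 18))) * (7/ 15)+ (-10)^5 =-99998.41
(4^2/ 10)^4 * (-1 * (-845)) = 692224/ 125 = 5537.79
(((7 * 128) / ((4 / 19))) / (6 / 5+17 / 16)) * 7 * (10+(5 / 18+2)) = 263361280 / 1629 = 161670.52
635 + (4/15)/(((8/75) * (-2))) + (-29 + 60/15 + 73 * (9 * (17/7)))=2204.32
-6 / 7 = -0.86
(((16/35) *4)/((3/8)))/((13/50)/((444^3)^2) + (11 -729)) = -13075145396311818240/1925264084820210892709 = -0.01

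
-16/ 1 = -16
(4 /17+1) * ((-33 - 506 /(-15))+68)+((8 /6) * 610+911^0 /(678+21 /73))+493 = 390361269 /280585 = 1391.24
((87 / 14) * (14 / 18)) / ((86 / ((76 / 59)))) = 551 / 7611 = 0.07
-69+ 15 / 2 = -123 / 2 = -61.50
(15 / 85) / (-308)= -3 / 5236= -0.00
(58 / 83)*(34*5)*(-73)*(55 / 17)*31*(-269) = 19419029300 / 83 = 233964208.43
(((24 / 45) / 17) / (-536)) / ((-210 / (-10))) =-1 / 358785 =-0.00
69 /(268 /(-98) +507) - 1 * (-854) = 21104867 /24709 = 854.14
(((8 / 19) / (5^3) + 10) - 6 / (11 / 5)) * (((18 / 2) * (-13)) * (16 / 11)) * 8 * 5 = -2846757888 / 57475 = -49530.37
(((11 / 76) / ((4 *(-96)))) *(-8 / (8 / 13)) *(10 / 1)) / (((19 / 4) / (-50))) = -17875 / 34656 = -0.52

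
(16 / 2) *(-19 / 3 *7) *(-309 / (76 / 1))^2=-222789 / 38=-5862.87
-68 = -68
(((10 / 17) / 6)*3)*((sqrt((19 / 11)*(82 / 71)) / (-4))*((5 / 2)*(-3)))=75*sqrt(1216798) / 106216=0.78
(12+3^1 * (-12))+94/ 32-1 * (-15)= -97/ 16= -6.06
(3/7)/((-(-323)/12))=0.02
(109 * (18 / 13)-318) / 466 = -1086 / 3029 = -0.36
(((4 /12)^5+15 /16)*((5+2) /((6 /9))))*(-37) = -948199 /2592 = -365.82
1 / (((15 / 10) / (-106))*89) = -212 / 267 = -0.79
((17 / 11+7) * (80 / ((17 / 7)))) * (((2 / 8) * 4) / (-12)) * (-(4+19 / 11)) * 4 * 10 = 5374.04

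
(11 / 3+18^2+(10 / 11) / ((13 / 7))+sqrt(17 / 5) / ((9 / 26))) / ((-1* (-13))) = 2* sqrt(85) / 45+140779 / 5577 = 25.65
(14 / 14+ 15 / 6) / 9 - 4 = -65 / 18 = -3.61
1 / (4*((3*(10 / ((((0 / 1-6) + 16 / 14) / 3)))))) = -17 / 1260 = -0.01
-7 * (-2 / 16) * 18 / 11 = 63 / 44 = 1.43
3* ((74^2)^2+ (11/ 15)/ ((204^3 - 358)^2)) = 32416230686553620975051/ 360341581808180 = 89959728.00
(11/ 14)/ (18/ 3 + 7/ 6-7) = 33/ 7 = 4.71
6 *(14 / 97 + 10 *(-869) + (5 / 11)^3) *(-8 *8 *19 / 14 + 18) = 3244561033332 / 903749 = 3590113.00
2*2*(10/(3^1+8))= 40/11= 3.64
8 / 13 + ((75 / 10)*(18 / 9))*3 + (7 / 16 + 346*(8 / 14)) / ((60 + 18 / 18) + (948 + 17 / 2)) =67866789 / 1481480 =45.81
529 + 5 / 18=9527 / 18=529.28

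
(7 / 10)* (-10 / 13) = -7 / 13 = -0.54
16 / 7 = 2.29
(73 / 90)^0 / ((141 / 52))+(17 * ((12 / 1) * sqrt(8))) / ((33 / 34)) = 52 / 141+4624 * sqrt(2) / 11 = 594.85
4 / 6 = 2 / 3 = 0.67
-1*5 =-5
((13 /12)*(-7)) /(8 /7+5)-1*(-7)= 2975 /516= 5.77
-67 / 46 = -1.46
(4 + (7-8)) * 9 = 27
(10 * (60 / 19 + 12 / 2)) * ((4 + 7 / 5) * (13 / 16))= 30537 / 76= 401.80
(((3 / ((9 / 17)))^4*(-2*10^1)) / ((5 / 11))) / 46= -1837462 / 1863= -986.29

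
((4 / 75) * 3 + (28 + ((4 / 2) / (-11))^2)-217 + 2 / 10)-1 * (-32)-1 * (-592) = 1317064 / 3025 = 435.39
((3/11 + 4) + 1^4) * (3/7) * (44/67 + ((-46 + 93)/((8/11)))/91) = 527307/170716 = 3.09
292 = 292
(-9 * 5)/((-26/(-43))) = -74.42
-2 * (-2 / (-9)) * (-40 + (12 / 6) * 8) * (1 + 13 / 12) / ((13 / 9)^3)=16200 / 2197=7.37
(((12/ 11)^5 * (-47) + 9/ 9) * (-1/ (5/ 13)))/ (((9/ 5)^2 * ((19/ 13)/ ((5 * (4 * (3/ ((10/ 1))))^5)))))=187128475872/ 382496125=489.23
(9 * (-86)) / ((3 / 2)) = -516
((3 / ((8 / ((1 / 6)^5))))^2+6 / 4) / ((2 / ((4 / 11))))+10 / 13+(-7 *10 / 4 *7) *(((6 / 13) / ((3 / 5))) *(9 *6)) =-156406056910835 / 30743691264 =-5087.42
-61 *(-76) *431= 1998116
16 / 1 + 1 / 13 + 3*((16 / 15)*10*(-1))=-207 / 13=-15.92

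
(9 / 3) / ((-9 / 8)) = -8 / 3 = -2.67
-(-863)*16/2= 6904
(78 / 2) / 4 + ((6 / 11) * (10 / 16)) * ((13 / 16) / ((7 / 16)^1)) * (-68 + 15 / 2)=-1599 / 56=-28.55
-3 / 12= -0.25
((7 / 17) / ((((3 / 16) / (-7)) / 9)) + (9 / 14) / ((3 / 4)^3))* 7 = -48848 / 51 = -957.80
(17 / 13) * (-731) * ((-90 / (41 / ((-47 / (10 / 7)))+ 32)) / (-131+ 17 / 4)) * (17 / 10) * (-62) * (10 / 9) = 86185221640 / 33343869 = 2584.74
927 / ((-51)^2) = 103 / 289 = 0.36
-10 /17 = -0.59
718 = 718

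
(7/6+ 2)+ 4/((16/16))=43/6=7.17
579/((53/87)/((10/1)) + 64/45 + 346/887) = 1340425530/4336637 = 309.09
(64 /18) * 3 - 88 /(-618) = 3340 /309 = 10.81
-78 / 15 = -26 / 5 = -5.20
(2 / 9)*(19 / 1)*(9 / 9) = 38 / 9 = 4.22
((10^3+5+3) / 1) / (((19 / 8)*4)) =106.11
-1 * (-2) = 2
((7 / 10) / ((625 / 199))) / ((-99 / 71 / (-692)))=34220438 / 309375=110.61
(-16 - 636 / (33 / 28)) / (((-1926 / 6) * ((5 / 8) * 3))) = 48896 / 52965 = 0.92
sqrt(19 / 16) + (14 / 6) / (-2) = -7 / 6 + sqrt(19) / 4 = -0.08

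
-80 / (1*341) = -80 / 341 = -0.23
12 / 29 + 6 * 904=157308 / 29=5424.41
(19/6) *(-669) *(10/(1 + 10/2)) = -21185/6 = -3530.83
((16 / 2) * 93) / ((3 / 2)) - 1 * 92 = 404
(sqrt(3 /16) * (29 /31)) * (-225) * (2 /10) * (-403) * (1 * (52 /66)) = 73515 * sqrt(3) /22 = 5787.81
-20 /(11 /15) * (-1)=300 /11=27.27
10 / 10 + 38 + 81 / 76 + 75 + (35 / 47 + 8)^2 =191.54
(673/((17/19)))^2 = 163507369/289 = 565769.44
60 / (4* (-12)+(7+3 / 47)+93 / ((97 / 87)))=273540 / 193649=1.41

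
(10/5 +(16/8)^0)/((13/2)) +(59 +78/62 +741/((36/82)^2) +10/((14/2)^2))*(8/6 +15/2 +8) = 841137824369/12796056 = 65734.15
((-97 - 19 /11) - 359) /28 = -5035 /308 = -16.35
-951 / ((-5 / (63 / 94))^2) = -3774519 / 220900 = -17.09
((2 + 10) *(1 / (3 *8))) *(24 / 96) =1 / 8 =0.12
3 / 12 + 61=245 / 4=61.25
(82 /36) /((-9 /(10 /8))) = -205 /648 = -0.32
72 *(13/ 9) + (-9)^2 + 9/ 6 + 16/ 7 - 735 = -7647/ 14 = -546.21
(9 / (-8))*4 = -9 / 2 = -4.50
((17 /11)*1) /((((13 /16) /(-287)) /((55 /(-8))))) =48790 /13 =3753.08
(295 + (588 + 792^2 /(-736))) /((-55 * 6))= -707 /7590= -0.09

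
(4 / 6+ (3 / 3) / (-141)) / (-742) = -31 / 34874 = -0.00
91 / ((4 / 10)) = 455 / 2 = 227.50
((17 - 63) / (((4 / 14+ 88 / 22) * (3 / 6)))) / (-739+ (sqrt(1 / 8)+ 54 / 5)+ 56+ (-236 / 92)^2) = 128726860 * sqrt(2) / 10627147623747+ 342732515008 / 10627147623747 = 0.03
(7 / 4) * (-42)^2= 3087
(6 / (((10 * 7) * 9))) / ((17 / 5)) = 1 / 357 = 0.00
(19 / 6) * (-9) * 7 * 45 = -17955 / 2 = -8977.50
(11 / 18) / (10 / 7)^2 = 539 / 1800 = 0.30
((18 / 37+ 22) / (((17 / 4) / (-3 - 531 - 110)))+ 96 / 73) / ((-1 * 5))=156395552 / 229585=681.21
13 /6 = 2.17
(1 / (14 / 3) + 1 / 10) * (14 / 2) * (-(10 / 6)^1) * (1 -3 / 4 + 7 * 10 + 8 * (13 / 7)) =-26213 / 84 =-312.06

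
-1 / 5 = -0.20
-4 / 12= -1 / 3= -0.33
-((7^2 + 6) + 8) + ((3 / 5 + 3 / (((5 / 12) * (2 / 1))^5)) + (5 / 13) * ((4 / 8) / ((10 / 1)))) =-8923819 / 162500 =-54.92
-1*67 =-67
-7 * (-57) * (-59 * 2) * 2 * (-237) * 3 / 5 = 66950604 / 5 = 13390120.80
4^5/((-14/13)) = -6656/7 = -950.86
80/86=0.93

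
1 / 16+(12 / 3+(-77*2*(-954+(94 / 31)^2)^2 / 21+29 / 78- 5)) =-1257466192467659 / 192092368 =-6546153.84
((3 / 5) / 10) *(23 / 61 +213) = 19524 / 1525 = 12.80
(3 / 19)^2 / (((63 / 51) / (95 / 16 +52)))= 47277 / 40432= 1.17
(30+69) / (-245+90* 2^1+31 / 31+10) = -11 / 6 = -1.83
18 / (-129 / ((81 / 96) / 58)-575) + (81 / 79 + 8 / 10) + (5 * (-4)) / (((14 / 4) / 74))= -98933662329 / 234977995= -421.03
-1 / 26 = -0.04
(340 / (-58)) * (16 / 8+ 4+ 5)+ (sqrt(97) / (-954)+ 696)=18314 / 29 - sqrt(97) / 954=631.51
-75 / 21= -25 / 7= -3.57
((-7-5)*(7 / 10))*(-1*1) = 42 / 5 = 8.40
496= 496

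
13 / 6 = 2.17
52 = 52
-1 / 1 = -1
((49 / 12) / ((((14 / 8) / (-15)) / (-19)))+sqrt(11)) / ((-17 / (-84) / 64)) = 5376 * sqrt(11) / 17+3575040 / 17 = 211345.30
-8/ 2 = -4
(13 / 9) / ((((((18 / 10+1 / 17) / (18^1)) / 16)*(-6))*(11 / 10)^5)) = -23.16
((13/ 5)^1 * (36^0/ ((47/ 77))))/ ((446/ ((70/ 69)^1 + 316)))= 10947937/ 3615945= 3.03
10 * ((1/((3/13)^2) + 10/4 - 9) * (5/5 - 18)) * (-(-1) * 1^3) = -18785/9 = -2087.22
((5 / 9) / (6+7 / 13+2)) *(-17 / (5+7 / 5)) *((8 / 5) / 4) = -1105 / 15984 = -0.07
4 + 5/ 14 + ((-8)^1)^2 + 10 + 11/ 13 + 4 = 15143/ 182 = 83.20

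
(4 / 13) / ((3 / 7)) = 28 / 39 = 0.72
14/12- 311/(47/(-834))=1556573/282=5519.76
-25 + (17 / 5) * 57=844 / 5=168.80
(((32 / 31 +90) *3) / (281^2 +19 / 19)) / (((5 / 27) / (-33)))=-0.62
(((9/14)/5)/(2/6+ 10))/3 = 9/2170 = 0.00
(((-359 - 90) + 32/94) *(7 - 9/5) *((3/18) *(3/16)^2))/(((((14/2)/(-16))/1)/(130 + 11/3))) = 109926531/26320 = 4176.54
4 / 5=0.80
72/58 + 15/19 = 1119/551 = 2.03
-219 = -219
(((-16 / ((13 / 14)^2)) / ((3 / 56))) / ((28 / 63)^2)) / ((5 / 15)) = -5260.69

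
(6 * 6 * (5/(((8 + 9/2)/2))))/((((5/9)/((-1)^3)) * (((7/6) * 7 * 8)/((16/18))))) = -0.71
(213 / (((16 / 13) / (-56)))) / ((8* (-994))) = 39 / 32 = 1.22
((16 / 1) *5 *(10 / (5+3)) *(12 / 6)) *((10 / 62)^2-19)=-3646800 / 961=-3794.80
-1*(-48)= 48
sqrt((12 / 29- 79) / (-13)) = sqrt(859183) / 377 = 2.46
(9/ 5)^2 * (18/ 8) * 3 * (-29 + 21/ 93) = -487701/ 775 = -629.29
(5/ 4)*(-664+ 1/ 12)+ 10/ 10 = -39787/ 48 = -828.90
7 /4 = 1.75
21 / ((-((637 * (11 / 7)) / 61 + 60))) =-1281 / 4661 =-0.27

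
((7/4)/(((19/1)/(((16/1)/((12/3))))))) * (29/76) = 203/1444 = 0.14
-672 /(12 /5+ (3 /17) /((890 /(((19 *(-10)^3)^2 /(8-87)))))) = 33467560 /45005473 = 0.74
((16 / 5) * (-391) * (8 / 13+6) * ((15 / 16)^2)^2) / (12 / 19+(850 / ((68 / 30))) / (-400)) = 1078133625 / 51584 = 20900.54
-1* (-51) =51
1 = 1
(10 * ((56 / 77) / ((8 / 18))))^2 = 32400 / 121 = 267.77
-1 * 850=-850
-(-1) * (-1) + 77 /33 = 4 /3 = 1.33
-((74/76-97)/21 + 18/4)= 0.07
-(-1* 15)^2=-225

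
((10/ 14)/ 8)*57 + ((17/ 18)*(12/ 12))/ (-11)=27739/ 5544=5.00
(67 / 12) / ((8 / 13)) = 871 / 96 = 9.07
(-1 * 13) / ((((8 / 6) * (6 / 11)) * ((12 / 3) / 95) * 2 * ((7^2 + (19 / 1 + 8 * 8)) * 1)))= -1235 / 768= -1.61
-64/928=-2/29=-0.07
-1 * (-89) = 89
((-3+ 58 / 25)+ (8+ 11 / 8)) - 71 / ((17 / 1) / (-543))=2276.52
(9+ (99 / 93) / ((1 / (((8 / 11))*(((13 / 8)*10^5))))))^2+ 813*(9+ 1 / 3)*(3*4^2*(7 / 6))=15829952792.56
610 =610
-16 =-16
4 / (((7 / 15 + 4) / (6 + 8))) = 840 / 67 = 12.54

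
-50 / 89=-0.56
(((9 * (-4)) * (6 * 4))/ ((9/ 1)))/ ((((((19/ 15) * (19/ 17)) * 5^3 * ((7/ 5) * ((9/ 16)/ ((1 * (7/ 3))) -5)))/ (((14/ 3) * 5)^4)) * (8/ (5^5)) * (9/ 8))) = 130614400000000/ 15585453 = 8380532.80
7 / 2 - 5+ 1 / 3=-1.17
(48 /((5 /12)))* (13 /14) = 3744 /35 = 106.97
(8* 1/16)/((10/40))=2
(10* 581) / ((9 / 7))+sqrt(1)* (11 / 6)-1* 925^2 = -15319877 / 18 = -851104.28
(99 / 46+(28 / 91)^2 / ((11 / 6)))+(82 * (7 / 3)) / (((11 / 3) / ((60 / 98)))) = 20443239 / 598598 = 34.15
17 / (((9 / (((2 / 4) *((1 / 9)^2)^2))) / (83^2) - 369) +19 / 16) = -1873808 / 38652197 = -0.05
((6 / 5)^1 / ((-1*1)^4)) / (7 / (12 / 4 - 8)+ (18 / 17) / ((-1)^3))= -102 / 209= -0.49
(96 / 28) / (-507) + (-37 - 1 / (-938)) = -838031 / 22646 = -37.01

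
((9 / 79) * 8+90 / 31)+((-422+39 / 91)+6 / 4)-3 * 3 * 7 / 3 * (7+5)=-22911853 / 34286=-668.26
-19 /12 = -1.58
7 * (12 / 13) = 84 / 13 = 6.46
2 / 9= 0.22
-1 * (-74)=74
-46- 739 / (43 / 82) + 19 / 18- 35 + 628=-861.20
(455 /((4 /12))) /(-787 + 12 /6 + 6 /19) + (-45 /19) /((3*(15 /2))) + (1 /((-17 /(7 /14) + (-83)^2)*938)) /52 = -174730579853569 /94714344259080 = -1.84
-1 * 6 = -6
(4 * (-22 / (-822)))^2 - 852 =-143918756 / 168921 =-851.99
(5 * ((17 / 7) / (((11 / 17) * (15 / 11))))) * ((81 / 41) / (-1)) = -7803 / 287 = -27.19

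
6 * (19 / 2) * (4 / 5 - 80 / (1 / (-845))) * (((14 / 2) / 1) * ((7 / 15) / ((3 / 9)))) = 944045172 / 25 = 37761806.88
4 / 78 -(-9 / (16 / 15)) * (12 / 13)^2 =3671 / 507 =7.24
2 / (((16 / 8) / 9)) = 9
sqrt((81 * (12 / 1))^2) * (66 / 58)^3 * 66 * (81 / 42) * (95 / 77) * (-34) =-9138935785320 / 1195061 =-7647254.65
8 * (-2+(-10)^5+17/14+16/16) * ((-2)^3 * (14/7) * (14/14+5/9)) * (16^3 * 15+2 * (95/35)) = 1223444133883.94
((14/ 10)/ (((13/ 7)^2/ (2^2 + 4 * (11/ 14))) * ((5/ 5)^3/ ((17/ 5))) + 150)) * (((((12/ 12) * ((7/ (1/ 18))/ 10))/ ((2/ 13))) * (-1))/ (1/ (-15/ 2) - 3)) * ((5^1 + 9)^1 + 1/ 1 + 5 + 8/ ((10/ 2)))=221041548/ 41987215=5.26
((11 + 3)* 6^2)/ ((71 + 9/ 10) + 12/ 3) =1680/ 253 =6.64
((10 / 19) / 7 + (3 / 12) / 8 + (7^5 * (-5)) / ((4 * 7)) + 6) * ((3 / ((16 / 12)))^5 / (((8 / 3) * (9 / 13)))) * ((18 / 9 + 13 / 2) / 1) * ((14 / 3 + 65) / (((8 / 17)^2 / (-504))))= 126082469686.41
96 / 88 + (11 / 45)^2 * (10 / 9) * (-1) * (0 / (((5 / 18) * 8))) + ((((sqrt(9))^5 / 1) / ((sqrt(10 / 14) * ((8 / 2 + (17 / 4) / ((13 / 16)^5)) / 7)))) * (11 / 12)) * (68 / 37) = 12 / 11 + 1458067611 * sqrt(35) / 40711100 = 212.98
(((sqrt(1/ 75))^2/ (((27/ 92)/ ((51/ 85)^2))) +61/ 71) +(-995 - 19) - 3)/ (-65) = 405814718/ 25959375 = 15.63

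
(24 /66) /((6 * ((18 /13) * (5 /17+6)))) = 221 /31779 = 0.01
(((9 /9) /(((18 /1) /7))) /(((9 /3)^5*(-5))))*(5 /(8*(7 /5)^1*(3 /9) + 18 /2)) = -0.00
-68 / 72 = -17 / 18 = -0.94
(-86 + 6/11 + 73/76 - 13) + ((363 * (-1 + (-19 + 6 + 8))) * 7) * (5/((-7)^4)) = -37060255/286748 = -129.24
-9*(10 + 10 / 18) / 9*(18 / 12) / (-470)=0.03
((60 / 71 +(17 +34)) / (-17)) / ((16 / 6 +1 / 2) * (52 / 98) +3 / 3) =-1.14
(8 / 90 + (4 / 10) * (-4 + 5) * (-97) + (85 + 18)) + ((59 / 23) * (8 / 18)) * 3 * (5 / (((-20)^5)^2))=6813593600000177 / 105984000000000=64.29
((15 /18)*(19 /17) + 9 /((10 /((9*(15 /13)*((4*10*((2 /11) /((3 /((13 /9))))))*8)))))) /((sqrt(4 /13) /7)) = 2063635*sqrt(13) /2244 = 3315.75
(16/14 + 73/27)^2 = 528529/35721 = 14.80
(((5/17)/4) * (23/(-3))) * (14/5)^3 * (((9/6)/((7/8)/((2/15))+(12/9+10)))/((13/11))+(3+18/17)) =-4123248962/80681575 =-51.11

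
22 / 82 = 11 / 41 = 0.27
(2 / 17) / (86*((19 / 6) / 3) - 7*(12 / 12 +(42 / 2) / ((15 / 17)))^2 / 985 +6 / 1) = 443250 / 348154679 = 0.00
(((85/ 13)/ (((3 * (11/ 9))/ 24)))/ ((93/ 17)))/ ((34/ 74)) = 75480/ 4433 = 17.03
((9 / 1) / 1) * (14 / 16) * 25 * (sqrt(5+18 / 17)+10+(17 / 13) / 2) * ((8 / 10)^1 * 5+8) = 4725 * sqrt(1751) / 34+1308825 / 52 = 30984.93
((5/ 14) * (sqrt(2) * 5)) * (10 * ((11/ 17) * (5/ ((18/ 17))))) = 6875 * sqrt(2)/ 126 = 77.16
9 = 9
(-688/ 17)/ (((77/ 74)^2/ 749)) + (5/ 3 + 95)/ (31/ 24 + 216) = -60064106736/ 2145451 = -27996.03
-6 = -6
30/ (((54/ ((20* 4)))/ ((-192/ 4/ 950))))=-128/ 57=-2.25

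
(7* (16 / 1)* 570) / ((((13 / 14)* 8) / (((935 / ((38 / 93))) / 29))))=255647700 / 377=678110.61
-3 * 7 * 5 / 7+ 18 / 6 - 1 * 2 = -14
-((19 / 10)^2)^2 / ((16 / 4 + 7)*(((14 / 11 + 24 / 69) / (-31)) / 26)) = 1207945349 / 2050000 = 589.24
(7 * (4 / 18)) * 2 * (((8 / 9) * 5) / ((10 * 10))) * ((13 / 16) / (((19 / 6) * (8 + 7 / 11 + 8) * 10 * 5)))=1001 / 23469750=0.00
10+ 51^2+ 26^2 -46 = 3241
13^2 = 169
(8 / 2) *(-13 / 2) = -26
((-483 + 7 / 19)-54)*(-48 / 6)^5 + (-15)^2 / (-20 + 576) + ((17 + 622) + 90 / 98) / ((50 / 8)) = 227558562036811 / 12940900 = 17584446.37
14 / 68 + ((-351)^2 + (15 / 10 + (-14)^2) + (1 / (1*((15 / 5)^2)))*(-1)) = 18879985 / 153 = 123398.59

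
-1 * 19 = -19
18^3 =5832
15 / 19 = 0.79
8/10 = 0.80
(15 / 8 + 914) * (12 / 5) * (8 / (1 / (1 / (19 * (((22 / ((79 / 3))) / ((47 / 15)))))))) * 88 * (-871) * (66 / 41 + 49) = -31467871699888 / 2337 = -13465071330.72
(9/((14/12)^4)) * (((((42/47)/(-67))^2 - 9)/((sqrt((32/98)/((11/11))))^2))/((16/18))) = -585530179245/3887150792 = -150.63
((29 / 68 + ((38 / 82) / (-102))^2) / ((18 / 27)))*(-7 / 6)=-26106353 / 34978248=-0.75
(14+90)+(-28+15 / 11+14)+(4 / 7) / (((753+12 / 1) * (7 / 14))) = 5381863 / 58905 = 91.37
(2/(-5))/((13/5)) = -2/13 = -0.15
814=814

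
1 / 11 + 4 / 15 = 59 / 165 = 0.36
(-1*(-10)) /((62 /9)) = 45 /31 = 1.45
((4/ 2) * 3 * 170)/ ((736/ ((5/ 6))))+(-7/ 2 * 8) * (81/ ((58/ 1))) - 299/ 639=-261977621/ 6819408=-38.42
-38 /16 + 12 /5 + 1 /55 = 19 /440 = 0.04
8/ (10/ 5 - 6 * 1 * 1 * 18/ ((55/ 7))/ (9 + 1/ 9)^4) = 4973339360/ 1242094811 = 4.00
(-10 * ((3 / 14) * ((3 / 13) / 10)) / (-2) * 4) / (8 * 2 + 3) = 9 / 1729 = 0.01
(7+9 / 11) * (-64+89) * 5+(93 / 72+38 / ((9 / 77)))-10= 1024591 / 792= 1293.68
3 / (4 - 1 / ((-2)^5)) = 32 / 43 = 0.74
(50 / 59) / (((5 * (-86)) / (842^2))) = -3544820 / 2537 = -1397.25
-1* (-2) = 2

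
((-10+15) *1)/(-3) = -5/3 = -1.67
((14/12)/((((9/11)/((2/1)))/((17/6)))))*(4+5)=1309/18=72.72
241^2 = 58081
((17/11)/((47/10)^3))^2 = 289000000/1304285054809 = 0.00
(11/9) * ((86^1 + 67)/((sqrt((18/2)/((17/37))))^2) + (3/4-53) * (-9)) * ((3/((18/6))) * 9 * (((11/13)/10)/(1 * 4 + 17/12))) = 25683339/312650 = 82.15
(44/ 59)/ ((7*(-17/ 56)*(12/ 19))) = -1672/ 3009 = -0.56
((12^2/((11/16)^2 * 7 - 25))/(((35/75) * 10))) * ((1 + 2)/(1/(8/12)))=-12288/4319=-2.85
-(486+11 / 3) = -1469 / 3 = -489.67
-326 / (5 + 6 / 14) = -1141 / 19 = -60.05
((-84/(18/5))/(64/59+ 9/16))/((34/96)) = -211456/5287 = -40.00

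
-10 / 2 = -5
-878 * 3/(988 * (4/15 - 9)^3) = 4444875/1110556954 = 0.00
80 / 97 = 0.82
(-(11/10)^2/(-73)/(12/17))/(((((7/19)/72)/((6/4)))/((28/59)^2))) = 9848916/6352825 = 1.55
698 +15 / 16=11183 / 16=698.94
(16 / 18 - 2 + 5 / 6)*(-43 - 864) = 4535 / 18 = 251.94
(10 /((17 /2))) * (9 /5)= 36 /17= 2.12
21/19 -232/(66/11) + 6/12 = -4225/114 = -37.06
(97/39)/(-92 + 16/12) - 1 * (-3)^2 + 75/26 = -21721/3536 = -6.14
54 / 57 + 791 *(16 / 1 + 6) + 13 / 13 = 17403.95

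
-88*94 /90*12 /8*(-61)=126148 /15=8409.87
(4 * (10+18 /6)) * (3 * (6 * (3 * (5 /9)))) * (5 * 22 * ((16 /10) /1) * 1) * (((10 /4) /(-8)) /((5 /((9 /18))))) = -8580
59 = 59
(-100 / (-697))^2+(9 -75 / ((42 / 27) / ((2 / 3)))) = -78631058 / 3400663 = -23.12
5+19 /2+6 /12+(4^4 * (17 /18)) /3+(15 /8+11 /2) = 22241 /216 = 102.97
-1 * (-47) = 47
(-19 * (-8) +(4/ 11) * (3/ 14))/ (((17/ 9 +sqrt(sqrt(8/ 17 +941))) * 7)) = -72561015 * sqrt(272085)/ 27917221486 - 4401139095/ 27917221486 +137059695 * 16005^(1/ 4) * 17^(3/ 4)/ 27917221486 +38414655 * 16005^(3/ 4) * 17^(1/ 4)/ 27917221486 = 2.92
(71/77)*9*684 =437076/77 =5676.31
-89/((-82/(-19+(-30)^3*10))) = -24031691/82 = -293069.40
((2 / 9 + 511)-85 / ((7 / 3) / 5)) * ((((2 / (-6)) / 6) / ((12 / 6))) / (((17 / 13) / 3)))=-67379 / 3213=-20.97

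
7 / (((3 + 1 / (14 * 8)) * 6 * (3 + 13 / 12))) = 32 / 337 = 0.09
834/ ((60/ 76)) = 1056.40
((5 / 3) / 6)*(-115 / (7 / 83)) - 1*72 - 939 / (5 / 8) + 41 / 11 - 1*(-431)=-10522807 / 6930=-1518.44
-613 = -613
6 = 6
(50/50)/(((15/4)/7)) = 28/15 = 1.87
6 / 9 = 2 / 3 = 0.67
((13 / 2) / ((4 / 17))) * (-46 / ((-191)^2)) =-0.03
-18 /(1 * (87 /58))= -12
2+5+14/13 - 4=4.08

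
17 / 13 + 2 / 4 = 47 / 26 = 1.81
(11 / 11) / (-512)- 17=-8705 / 512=-17.00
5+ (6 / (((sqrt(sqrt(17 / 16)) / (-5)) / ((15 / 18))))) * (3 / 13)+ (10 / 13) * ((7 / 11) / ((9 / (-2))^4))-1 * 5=1120 / 938223-150 * 17^(3 / 4) / 221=-5.68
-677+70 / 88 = -676.20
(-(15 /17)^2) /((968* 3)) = -75 /279752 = -0.00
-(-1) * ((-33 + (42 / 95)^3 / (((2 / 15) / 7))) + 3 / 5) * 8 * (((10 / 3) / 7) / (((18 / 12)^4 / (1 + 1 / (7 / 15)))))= -110736384 / 1680455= -65.90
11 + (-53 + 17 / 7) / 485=36991 / 3395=10.90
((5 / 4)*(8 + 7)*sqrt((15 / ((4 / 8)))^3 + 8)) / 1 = 150*sqrt(422) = 3081.40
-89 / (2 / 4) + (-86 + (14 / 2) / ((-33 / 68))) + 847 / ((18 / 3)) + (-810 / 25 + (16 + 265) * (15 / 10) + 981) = 203419 / 165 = 1232.84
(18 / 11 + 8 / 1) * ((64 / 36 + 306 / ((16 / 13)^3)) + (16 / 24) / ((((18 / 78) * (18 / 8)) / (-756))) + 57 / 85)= -66768292883 / 8616960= -7748.47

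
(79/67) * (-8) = -632/67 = -9.43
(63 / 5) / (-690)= -21 / 1150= -0.02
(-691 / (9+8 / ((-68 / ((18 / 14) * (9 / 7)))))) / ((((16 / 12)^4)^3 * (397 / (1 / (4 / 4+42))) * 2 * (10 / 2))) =-33988781547 / 2334191412838400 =-0.00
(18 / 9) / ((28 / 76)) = 38 / 7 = 5.43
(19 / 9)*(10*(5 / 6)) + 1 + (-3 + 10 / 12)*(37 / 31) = 26795 / 1674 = 16.01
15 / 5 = 3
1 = 1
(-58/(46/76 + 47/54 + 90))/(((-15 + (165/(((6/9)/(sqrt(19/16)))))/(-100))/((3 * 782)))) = 2978256384000/29062313443 - 122853075840 * sqrt(19)/29062313443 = 84.05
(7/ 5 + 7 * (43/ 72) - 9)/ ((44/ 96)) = -1231/ 165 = -7.46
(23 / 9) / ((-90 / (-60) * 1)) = 46 / 27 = 1.70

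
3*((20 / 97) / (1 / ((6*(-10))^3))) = -12960000 / 97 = -133608.25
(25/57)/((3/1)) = 25/171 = 0.15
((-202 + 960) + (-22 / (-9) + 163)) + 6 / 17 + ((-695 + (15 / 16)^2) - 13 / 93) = 278705063 / 1214208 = 229.54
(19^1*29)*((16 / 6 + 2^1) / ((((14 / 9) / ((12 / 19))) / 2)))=2088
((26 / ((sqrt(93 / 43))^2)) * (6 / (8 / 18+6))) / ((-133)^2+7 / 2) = 0.00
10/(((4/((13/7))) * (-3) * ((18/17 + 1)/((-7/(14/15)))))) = 1105/196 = 5.64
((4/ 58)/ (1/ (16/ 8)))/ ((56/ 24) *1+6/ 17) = 204/ 3973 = 0.05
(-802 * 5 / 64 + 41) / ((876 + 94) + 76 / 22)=-7623 / 342656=-0.02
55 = 55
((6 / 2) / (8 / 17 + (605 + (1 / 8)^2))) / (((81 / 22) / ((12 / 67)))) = 95744 / 397237707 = 0.00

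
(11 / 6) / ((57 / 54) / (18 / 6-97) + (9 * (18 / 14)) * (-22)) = -21714 / 3015277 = -0.01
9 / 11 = 0.82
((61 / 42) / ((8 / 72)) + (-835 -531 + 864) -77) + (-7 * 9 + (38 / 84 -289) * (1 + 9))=-147605 / 42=-3514.40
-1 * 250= -250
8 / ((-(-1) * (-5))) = -8 / 5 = -1.60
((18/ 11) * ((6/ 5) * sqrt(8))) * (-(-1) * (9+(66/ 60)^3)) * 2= 557874 * sqrt(2)/ 6875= 114.76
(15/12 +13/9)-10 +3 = -155/36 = -4.31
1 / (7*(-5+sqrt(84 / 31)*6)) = 155 / 15743+12*sqrt(651) / 15743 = 0.03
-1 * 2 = -2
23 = 23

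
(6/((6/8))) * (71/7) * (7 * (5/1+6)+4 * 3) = 50552/7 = 7221.71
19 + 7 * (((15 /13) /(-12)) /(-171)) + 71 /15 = 1055359 /44460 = 23.74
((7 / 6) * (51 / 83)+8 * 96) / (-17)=-127607 / 2822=-45.22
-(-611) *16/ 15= 9776/ 15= 651.73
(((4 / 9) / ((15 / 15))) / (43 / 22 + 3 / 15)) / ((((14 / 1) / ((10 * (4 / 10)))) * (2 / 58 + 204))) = 0.00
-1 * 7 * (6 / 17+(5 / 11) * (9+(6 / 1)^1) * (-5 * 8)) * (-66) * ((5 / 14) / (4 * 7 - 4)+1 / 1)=-8684247 / 68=-127709.51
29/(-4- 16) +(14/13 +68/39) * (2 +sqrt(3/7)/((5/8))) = 176 * sqrt(21)/273 +3269/780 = 7.15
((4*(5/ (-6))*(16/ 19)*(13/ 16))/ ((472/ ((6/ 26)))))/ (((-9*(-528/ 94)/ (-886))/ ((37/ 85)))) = 770377/ 90558864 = 0.01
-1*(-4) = 4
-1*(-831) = 831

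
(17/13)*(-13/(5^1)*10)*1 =-34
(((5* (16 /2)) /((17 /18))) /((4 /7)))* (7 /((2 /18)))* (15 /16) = 297675 /68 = 4377.57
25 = 25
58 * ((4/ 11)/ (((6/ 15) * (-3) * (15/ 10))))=-1160/ 99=-11.72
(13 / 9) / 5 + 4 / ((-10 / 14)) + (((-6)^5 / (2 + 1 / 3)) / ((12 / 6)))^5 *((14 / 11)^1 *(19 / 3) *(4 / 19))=-25907099967273446691109 / 1188495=-21798240604523743.63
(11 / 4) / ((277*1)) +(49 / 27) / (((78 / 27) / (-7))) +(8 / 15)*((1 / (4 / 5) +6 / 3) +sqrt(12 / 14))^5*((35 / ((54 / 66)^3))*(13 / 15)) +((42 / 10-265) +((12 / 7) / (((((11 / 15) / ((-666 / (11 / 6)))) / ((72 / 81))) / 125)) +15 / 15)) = -958843422307328413 / 12807269354880 +140886926323*sqrt(42) / 51438240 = -57116.68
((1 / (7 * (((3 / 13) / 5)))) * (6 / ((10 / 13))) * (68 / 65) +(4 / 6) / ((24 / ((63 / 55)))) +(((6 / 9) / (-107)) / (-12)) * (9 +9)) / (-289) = -49043 / 560252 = -0.09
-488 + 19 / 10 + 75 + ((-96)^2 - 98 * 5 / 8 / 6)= 1055363 / 120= 8794.69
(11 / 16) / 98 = 0.01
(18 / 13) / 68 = 9 / 442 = 0.02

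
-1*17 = -17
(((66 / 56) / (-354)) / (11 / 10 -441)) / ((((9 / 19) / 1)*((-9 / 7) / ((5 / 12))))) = -5225 / 1009095408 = -0.00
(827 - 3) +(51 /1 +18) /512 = 421957 /512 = 824.13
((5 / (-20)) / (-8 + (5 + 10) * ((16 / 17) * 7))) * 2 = -17 / 3088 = -0.01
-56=-56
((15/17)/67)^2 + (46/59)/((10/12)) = 0.94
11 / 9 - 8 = -61 / 9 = -6.78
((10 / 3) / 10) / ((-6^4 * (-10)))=1 / 38880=0.00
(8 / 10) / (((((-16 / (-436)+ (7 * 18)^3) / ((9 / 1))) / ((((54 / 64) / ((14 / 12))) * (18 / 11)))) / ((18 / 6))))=2145447 / 167891560760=0.00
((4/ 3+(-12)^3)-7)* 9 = -15603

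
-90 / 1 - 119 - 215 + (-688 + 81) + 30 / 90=-3092 / 3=-1030.67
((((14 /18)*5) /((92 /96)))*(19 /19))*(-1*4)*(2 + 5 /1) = -7840 /69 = -113.62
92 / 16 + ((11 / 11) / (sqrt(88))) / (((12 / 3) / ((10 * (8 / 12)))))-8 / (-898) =5.94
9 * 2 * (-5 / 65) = -18 / 13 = -1.38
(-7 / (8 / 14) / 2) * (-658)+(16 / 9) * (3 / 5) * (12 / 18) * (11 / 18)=6529709 / 1620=4030.68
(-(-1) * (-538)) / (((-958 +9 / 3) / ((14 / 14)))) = 538 / 955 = 0.56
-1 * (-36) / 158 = 18 / 79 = 0.23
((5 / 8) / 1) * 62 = 155 / 4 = 38.75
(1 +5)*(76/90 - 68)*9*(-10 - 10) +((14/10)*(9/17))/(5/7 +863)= 37272864921/513910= 72528.00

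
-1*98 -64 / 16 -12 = -114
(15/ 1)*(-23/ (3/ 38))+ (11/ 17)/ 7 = -520019/ 119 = -4369.91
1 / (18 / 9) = 1 / 2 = 0.50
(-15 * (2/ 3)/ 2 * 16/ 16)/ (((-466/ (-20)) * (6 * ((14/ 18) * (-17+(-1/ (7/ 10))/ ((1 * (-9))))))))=0.00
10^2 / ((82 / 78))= 3900 / 41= 95.12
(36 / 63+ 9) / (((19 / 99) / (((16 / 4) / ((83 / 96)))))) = 2547072 / 11039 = 230.73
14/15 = 0.93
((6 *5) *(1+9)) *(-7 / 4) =-525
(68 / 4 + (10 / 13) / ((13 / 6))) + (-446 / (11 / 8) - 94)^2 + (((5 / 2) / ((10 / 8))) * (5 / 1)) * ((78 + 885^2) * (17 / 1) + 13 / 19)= 51805387898391 / 388531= 133336562.33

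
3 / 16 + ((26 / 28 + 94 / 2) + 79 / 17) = 100461 / 1904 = 52.76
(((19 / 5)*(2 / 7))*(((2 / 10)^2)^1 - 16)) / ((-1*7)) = 2166 / 875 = 2.48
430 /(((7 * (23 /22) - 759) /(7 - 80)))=690580 /16537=41.76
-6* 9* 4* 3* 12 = -7776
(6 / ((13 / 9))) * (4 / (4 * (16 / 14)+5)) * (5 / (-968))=-945 / 105391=-0.01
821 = 821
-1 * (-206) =206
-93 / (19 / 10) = -930 / 19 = -48.95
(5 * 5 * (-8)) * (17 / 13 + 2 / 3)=-15400 / 39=-394.87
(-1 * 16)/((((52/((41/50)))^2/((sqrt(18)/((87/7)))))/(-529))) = 6224743 * sqrt(2)/12252500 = 0.72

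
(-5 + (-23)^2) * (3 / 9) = 524 / 3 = 174.67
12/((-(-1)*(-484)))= -0.02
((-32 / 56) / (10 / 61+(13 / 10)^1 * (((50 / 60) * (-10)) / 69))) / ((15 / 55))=-302.36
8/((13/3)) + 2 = 50/13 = 3.85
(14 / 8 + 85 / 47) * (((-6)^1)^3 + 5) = -141159 / 188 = -750.85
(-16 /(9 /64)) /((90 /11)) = -5632 /405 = -13.91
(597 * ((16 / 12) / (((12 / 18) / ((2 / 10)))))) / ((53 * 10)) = 597 / 1325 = 0.45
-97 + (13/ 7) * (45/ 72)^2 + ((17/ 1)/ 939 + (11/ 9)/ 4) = -121091563/ 1262016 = -95.95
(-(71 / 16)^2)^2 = 25411681 / 65536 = 387.75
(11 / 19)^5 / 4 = 161051 / 9904396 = 0.02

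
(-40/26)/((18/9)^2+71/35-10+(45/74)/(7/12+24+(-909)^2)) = 256815775300/662951457103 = 0.39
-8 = -8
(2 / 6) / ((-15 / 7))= -7 / 45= -0.16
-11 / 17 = -0.65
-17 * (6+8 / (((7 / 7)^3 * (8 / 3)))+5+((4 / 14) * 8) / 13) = -21930 / 91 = -240.99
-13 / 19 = -0.68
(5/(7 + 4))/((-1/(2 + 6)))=-40/11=-3.64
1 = 1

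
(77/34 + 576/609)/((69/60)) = 221590/79373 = 2.79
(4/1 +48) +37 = 89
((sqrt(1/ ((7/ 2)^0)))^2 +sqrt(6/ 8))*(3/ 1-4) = -1-sqrt(3)/ 2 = -1.87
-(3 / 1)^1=-3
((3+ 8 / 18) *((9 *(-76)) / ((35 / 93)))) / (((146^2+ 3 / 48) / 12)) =-42068736 / 11936995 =-3.52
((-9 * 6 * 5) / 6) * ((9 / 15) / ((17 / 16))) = -432 / 17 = -25.41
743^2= 552049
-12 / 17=-0.71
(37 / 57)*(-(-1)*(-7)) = -259 / 57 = -4.54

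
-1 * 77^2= -5929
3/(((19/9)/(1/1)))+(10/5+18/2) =236/19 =12.42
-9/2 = -4.50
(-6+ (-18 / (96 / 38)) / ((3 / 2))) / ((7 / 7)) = -43 / 4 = -10.75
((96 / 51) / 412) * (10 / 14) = 40 / 12257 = 0.00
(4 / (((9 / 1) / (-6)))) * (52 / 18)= -208 / 27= -7.70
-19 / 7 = -2.71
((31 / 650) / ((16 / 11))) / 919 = 341 / 9557600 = 0.00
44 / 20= 11 / 5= 2.20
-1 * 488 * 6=-2928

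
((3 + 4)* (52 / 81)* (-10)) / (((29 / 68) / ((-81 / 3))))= 247520 / 87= 2845.06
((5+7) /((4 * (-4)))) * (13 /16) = -39 /64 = -0.61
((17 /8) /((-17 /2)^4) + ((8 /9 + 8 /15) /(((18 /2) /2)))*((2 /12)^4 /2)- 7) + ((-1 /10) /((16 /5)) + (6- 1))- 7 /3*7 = -94712075381 /5157470880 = -18.36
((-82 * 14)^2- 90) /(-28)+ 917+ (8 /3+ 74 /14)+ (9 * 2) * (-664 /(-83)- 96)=-286343 /6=-47723.83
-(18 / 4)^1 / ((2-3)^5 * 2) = 9 / 4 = 2.25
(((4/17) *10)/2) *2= 40/17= 2.35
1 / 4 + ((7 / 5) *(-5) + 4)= -11 / 4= -2.75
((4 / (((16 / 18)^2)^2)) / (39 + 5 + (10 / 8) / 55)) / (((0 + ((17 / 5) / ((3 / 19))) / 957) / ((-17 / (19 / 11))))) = -11396161755 / 179009792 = -63.66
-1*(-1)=1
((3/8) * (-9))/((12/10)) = -45/16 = -2.81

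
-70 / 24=-35 / 12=-2.92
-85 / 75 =-17 / 15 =-1.13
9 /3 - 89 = -86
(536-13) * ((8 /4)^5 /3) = 16736 /3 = 5578.67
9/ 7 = 1.29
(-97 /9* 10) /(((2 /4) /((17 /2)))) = -1832.22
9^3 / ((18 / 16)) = 648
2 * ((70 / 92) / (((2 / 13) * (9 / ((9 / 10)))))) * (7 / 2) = 637 / 184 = 3.46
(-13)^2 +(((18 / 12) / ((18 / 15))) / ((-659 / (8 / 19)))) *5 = 2115999 / 12521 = 169.00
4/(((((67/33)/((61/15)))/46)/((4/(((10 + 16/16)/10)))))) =89792/67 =1340.18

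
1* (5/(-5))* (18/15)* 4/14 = -12/35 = -0.34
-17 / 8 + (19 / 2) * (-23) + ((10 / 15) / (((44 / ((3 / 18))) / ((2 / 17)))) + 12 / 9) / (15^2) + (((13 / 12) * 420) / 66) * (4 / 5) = -651635819 / 3029400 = -215.10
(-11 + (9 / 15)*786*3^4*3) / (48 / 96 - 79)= -1145878 / 785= -1459.72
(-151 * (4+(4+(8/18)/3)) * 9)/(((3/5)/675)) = -12457500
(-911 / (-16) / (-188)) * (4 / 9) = -911 / 6768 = -0.13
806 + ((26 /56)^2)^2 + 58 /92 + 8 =11517159047 /14137088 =814.68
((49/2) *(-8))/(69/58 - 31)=1624/247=6.57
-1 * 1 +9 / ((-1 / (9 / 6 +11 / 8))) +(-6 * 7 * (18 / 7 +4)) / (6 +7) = -5003 / 104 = -48.11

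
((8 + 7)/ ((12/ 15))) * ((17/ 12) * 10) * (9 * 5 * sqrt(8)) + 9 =9 + 95625 * sqrt(2)/ 4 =33817.54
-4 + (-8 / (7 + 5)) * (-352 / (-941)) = -11996 / 2823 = -4.25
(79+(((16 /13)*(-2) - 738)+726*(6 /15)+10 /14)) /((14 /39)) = -1031.68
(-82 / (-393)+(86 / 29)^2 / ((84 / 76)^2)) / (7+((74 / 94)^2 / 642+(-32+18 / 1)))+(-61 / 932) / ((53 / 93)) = -9315921980467293677 / 7940453326539920004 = -1.17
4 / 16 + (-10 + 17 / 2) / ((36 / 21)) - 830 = -6645 / 8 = -830.62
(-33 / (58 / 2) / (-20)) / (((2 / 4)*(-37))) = -33 / 10730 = -0.00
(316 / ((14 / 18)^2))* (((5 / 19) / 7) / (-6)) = -21330 / 6517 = -3.27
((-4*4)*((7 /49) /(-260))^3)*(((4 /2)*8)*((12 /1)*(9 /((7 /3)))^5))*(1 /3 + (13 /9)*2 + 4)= 76527504 /24356284225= 0.00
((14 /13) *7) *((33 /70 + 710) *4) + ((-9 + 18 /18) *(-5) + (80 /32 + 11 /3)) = 8373149 /390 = 21469.61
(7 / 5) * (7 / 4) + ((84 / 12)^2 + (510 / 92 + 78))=62097 / 460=134.99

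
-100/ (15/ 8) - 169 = -667/ 3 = -222.33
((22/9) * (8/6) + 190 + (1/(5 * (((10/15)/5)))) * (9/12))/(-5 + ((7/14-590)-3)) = -41987/129060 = -0.33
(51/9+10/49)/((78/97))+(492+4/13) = 5728511/11466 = 499.61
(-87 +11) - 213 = -289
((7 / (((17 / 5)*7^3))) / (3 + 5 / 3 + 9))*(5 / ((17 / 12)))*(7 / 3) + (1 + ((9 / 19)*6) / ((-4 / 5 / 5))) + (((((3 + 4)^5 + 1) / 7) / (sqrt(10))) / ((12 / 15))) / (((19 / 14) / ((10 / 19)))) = -52823291 / 3151834 + 42020*sqrt(10) / 361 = 351.33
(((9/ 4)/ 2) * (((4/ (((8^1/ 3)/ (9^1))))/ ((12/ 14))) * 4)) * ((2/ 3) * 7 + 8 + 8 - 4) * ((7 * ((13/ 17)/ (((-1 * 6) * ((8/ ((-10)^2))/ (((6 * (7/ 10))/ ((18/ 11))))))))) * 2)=-67622.70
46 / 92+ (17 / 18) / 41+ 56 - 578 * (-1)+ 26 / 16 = 636.15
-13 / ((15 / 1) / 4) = -52 / 15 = -3.47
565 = 565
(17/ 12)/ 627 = 17/ 7524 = 0.00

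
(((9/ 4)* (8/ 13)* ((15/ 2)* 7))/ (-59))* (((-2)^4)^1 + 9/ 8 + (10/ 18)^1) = -133665/ 6136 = -21.78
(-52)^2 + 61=2765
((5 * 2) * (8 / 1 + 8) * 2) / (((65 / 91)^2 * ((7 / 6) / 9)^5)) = 29386561536 / 1715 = 17135021.30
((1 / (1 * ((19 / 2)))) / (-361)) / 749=-2 / 5137391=-0.00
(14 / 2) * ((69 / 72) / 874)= 0.01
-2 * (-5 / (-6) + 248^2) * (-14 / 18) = 2583203 / 27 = 95674.19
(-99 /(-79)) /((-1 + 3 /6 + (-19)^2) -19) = 198 /53957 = 0.00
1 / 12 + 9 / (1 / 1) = 109 / 12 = 9.08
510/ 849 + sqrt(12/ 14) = 170/ 283 + sqrt(42)/ 7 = 1.53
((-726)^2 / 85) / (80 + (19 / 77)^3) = 240627587508 / 3105007415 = 77.50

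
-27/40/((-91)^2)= -0.00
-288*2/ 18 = -32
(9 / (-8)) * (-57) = 513 / 8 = 64.12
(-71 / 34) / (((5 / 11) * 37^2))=-781 / 232730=-0.00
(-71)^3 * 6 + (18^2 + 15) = -2147127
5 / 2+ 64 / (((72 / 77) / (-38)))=-46771 / 18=-2598.39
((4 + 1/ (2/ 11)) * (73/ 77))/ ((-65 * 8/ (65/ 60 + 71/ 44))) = -123443/ 2642640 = -0.05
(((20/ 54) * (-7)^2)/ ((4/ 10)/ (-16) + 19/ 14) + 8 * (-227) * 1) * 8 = -145213888/ 10071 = -14419.01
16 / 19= 0.84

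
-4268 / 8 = -1067 / 2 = -533.50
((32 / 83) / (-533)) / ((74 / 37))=-16 / 44239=-0.00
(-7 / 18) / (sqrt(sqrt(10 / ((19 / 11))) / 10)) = -7 * 11^(3 / 4) * 190^(1 / 4) / 198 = -0.79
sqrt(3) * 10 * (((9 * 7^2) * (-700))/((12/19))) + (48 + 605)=-8465178.33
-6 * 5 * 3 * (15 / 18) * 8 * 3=-1800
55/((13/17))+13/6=5779/78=74.09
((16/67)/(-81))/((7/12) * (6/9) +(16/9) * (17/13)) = -416/382905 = -0.00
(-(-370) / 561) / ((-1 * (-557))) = 370 / 312477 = 0.00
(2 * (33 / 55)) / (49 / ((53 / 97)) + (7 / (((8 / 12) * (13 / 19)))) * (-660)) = -4134 / 34583605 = -0.00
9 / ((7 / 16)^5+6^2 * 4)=9437184 / 151011751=0.06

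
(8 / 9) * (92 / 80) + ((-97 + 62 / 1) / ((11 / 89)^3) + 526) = -1078760179 / 59895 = -18010.86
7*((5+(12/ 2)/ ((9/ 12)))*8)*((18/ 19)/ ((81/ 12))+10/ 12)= 13468/ 19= 708.84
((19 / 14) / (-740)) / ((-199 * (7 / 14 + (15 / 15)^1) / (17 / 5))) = 323 / 15462300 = 0.00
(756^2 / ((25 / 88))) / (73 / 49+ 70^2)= 2464463232 / 6004325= 410.45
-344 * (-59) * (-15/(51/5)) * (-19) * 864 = 8329478400/17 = 489969317.65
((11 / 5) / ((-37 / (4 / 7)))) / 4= -11 / 1295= -0.01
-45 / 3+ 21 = 6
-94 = -94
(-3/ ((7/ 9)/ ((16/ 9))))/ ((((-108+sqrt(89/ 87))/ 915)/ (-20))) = -8253446400/ 7102753 - 878400*sqrt(7743)/ 7102753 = -1172.89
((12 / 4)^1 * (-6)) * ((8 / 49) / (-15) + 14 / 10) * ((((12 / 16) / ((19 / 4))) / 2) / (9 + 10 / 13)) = -119457 / 591185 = -0.20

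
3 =3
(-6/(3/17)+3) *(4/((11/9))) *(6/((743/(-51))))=341496/8173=41.78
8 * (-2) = -16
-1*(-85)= 85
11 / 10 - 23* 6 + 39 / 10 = -133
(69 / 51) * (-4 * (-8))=736 / 17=43.29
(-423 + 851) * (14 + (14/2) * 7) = 26964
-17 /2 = -8.50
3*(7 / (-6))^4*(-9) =-2401 / 48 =-50.02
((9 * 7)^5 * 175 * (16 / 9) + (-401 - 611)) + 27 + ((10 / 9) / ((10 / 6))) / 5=4631370519227 / 15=308758034615.13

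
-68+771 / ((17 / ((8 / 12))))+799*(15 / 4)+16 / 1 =202265 / 68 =2974.49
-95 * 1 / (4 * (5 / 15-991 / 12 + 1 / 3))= 285 / 983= 0.29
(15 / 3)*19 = 95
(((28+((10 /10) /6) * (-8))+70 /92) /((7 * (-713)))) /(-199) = 3785 /137062842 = 0.00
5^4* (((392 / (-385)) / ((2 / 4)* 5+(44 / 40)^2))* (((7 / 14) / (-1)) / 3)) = 50000 / 1749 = 28.59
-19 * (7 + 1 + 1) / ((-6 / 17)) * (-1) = -969 / 2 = -484.50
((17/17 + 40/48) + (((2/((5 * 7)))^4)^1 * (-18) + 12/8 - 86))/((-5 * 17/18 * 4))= 558233796/127553125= 4.38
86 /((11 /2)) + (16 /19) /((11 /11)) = 3444 /209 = 16.48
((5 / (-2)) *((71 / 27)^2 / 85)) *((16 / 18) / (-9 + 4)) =0.04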